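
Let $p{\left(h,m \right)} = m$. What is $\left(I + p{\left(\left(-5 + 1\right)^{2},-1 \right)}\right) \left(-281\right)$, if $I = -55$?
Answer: $15736$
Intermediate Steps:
$\left(I + p{\left(\left(-5 + 1\right)^{2},-1 \right)}\right) \left(-281\right) = \left(-55 - 1\right) \left(-281\right) = \left(-56\right) \left(-281\right) = 15736$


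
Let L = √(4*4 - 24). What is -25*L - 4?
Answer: -4 - 50*I*√2 ≈ -4.0 - 70.711*I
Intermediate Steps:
L = 2*I*√2 (L = √(16 - 24) = √(-8) = 2*I*√2 ≈ 2.8284*I)
-25*L - 4 = -50*I*√2 - 4 = -4 - 50*I*√2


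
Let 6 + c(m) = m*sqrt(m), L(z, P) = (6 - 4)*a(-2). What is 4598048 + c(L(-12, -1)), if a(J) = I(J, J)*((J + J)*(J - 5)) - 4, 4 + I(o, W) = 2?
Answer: 4598042 - 240*I*sqrt(30) ≈ 4.598e+6 - 1314.5*I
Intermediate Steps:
I(o, W) = -2 (I(o, W) = -4 + 2 = -2)
a(J) = -4 - 4*J*(-5 + J) (a(J) = -2*(J + J)*(J - 5) - 4 = -2*2*J*(-5 + J) - 4 = -4*J*(-5 + J) - 4 = -4 - 4*J*(-5 + J))
L(z, P) = -120 (L(z, P) = (6 - 4)*(-4 - 4*(-2)**2 + 20*(-2)) = 2*(-4 - 4*4 - 40) = 2*(-4 - 16 - 40) = 2*(-60) = -120)
c(m) = -6 + m**(3/2) (c(m) = -6 + m*sqrt(m) = -6 + m**(3/2))
4598048 + c(L(-12, -1)) = 4598048 + (-6 + (-120)**(3/2)) = 4598048 + (-6 - 240*I*sqrt(30)) = 4598042 - 240*I*sqrt(30)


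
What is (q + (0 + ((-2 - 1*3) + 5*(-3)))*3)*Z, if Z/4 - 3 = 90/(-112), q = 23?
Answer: -4551/14 ≈ -325.07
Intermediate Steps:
Z = 123/14 (Z = 12 + 4*(90/(-112)) = 12 + 4*(90*(-1/112)) = 12 + 4*(-45/56) = 12 - 45/14 = 123/14 ≈ 8.7857)
(q + (0 + ((-2 - 1*3) + 5*(-3)))*3)*Z = (23 + (0 + ((-2 - 1*3) + 5*(-3)))*3)*(123/14) = (23 + (0 + ((-2 - 3) - 15))*3)*(123/14) = (23 + (0 + (-5 - 15))*3)*(123/14) = (23 + (0 - 20)*3)*(123/14) = (23 - 20*3)*(123/14) = (23 - 60)*(123/14) = -37*123/14 = -4551/14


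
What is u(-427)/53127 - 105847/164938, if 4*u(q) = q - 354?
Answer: -11311075427/17525322252 ≈ -0.64541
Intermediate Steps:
u(q) = -177/2 + q/4 (u(q) = (q - 354)/4 = (-354 + q)/4 = -177/2 + q/4)
u(-427)/53127 - 105847/164938 = (-177/2 + (¼)*(-427))/53127 - 105847/164938 = (-177/2 - 427/4)*(1/53127) - 105847*1/164938 = -781/4*1/53127 - 105847/164938 = -781/212508 - 105847/164938 = -11311075427/17525322252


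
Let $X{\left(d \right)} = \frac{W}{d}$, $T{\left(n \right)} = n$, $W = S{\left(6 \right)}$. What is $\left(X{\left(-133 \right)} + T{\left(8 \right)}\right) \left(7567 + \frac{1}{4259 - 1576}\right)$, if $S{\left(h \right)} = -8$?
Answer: $\frac{21764024864}{356839} \approx 60991.0$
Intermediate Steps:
$W = -8$
$X{\left(d \right)} = - \frac{8}{d}$
$\left(X{\left(-133 \right)} + T{\left(8 \right)}\right) \left(7567 + \frac{1}{4259 - 1576}\right) = \left(- \frac{8}{-133} + 8\right) \left(7567 + \frac{1}{4259 - 1576}\right) = \left(\left(-8\right) \left(- \frac{1}{133}\right) + 8\right) \left(7567 + \frac{1}{2683}\right) = \left(\frac{8}{133} + 8\right) \left(7567 + \frac{1}{2683}\right) = \frac{1072}{133} \cdot \frac{20302262}{2683} = \frac{21764024864}{356839}$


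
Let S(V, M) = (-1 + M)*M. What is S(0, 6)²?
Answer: 900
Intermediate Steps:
S(V, M) = M*(-1 + M)
S(0, 6)² = (6*(-1 + 6))² = (6*5)² = 30² = 900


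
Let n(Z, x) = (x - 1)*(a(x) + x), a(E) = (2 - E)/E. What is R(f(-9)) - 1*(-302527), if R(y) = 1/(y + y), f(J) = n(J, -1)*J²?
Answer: 392074993/1296 ≈ 3.0253e+5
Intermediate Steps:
a(E) = (2 - E)/E
n(Z, x) = (-1 + x)*(x + (2 - x)/x) (n(Z, x) = (x - 1)*((2 - x)/x + x) = (-1 + x)*(x + (2 - x)/x))
f(J) = 8*J² (f(J) = (3 + (-1)² - 2*(-1) - 2/(-1))*J² = (3 + 1 + 2 - 2*(-1))*J² = (3 + 1 + 2 + 2)*J² = 8*J²)
R(y) = 1/(2*y)
R(f(-9)) - 1*(-302527) = 1/(2*((8*(-9)²))) - 1*(-302527) = 1/(2*((8*81))) + 302527 = (½)/648 + 302527 = (½)*(1/648) + 302527 = 1/1296 + 302527 = 392074993/1296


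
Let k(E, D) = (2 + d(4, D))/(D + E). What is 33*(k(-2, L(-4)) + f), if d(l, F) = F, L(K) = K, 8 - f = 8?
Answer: 11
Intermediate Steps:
f = 0 (f = 8 - 1*8 = 8 - 8 = 0)
k(E, D) = (2 + D)/(D + E)
33*(k(-2, L(-4)) + f) = 33*((2 - 4)/(-4 - 2) + 0) = 33*(-2/(-6) + 0) = 33*(-⅙*(-2) + 0) = 33*(⅓ + 0) = 33*(⅓) = 11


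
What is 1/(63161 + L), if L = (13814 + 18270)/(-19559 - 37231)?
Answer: 28395/1793440553 ≈ 1.5833e-5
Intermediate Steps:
L = -16042/28395 (L = 32084/(-56790) = 32084*(-1/56790) = -16042/28395 ≈ -0.56496)
1/(63161 + L) = 1/(63161 - 16042/28395) = 1/(1793440553/28395) = 28395/1793440553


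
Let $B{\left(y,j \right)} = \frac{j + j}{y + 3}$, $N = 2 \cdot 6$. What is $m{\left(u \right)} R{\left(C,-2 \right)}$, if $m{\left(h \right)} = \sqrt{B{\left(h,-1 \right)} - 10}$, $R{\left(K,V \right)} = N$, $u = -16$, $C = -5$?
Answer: $\frac{96 i \sqrt{26}}{13} \approx 37.654 i$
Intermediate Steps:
$N = 12$
$R{\left(K,V \right)} = 12$
$B{\left(y,j \right)} = \frac{2 j}{3 + y}$
$m{\left(h \right)} = \sqrt{-10 - \frac{2}{3 + h}}$ ($m{\left(h \right)} = \sqrt{2 \left(-1\right) \frac{1}{3 + h} - 10} = \sqrt{- \frac{2}{3 + h} - 10} = \sqrt{-10 - \frac{2}{3 + h}}$)
$m{\left(u \right)} R{\left(C,-2 \right)} = \sqrt{2} \sqrt{\frac{-16 - -80}{3 - 16}} \cdot 12 = \sqrt{2} \sqrt{\frac{-16 + 80}{-13}} \cdot 12 = \sqrt{2} \sqrt{\left(- \frac{1}{13}\right) 64} \cdot 12 = \sqrt{2} \sqrt{- \frac{64}{13}} \cdot 12 = \sqrt{2} \frac{8 i \sqrt{13}}{13} \cdot 12 = \frac{8 i \sqrt{26}}{13} \cdot 12 = \frac{96 i \sqrt{26}}{13}$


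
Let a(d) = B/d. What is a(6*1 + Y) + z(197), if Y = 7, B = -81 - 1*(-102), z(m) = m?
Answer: 2582/13 ≈ 198.62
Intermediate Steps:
B = 21 (B = -81 + 102 = 21)
a(d) = 21/d
a(6*1 + Y) + z(197) = 21/(6*1 + 7) + 197 = 21/(6 + 7) + 197 = 21/13 + 197 = 2582/13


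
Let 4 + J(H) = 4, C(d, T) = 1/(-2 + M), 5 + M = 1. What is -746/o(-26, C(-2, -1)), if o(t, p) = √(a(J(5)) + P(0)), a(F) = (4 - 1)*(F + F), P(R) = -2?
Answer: 373*I*√2 ≈ 527.5*I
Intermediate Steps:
M = -4 (M = -5 + 1 = -4)
C(d, T) = -⅙ (C(d, T) = 1/(-2 - 4) = 1/(-6) = -⅙)
J(H) = 0 (J(H) = -4 + 4 = 0)
a(F) = 6*F (a(F) = 3*(2*F) = 6*F)
o(t, p) = I*√2 (o(t, p) = √(6*0 - 2) = √(0 - 2) = √(-2) = I*√2)
-746/o(-26, C(-2, -1)) = -746*(-I*√2/2) = -(-373)*I*√2 = 373*I*√2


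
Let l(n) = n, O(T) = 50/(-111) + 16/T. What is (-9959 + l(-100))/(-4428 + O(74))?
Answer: 1116549/491534 ≈ 2.2716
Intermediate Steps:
O(T) = -50/111 + 16/T (O(T) = 50*(-1/111) + 16/T = -50/111 + 16/T)
(-9959 + l(-100))/(-4428 + O(74)) = (-9959 - 100)/(-4428 + (-50/111 + 16/74)) = -10059/(-4428 + (-50/111 + 16*(1/74))) = -10059/(-4428 + (-50/111 + 8/37)) = -10059/(-4428 - 26/111) = -10059/(-491534/111) = -10059*(-111/491534) = 1116549/491534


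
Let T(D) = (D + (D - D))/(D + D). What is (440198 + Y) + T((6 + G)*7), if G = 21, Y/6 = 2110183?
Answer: 26202593/2 ≈ 1.3101e+7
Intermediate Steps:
Y = 12661098 (Y = 6*2110183 = 12661098)
T(D) = 1/2 (T(D) = (D + 0)/((2*D)) = D*(1/(2*D)) = 1/2)
(440198 + Y) + T((6 + G)*7) = (440198 + 12661098) + 1/2 = 13101296 + 1/2 = 26202593/2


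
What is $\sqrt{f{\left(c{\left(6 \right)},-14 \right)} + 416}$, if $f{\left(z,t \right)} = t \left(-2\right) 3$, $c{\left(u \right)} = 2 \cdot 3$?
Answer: $10 \sqrt{5} \approx 22.361$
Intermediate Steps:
$c{\left(u \right)} = 6$
$f{\left(z,t \right)} = - 6 t$ ($f{\left(z,t \right)} = - 2 t 3 = - 6 t$)
$\sqrt{f{\left(c{\left(6 \right)},-14 \right)} + 416} = \sqrt{\left(-6\right) \left(-14\right) + 416} = \sqrt{84 + 416} = \sqrt{500} = 10 \sqrt{5}$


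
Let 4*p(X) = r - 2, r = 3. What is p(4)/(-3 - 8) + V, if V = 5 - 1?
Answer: 175/44 ≈ 3.9773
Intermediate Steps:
p(X) = 1/4 (p(X) = (3 - 2)/4 = (1/4)*1 = 1/4)
V = 4
p(4)/(-3 - 8) + V = 1/(4*(-3 - 8)) + 4 = (1/4)/(-11) + 4 = (1/4)*(-1/11) + 4 = -1/44 + 4 = 175/44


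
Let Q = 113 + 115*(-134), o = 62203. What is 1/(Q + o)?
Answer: 1/46906 ≈ 2.1319e-5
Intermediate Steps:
Q = -15297 (Q = 113 - 15410 = -15297)
1/(Q + o) = 1/(-15297 + 62203) = 1/46906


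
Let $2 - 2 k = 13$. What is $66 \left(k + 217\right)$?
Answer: $13959$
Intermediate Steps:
$k = - \frac{11}{2}$ ($k = 1 - \frac{13}{2} = - \frac{11}{2} \approx -5.5$)
$66 \left(k + 217\right) = 66 \left(- \frac{11}{2} + 217\right) = 66 \cdot \frac{423}{2} = 13959$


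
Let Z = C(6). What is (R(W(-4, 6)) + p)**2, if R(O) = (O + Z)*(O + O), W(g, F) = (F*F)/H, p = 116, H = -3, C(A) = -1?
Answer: 183184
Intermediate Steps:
Z = -1
W(g, F) = -F**2/3 (W(g, F) = (F*F)/(-3) = F**2*(-1/3) = -F**2/3)
R(O) = 2*O*(-1 + O) (R(O) = (O - 1)*(O + O) = (-1 + O)*(2*O) = 2*O*(-1 + O))
(R(W(-4, 6)) + p)**2 = (2*(-1/3*6**2)*(-1 - 1/3*6**2) + 116)**2 = (2*(-1/3*36)*(-1 - 1/3*36) + 116)**2 = (2*(-12)*(-1 - 12) + 116)**2 = (2*(-12)*(-13) + 116)**2 = (312 + 116)**2 = 428**2 = 183184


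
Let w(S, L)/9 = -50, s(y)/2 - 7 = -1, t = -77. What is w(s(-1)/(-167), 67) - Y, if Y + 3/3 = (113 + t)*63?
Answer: -2717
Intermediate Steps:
s(y) = 12 (s(y) = 14 + 2*(-1) = 14 - 2 = 12)
Y = 2267 (Y = -1 + (113 - 77)*63 = -1 + 36*63 = -1 + 2268 = 2267)
w(S, L) = -450 (w(S, L) = 9*(-50) = -450)
w(s(-1)/(-167), 67) - Y = -450 - 1*2267 = -450 - 2267 = -2717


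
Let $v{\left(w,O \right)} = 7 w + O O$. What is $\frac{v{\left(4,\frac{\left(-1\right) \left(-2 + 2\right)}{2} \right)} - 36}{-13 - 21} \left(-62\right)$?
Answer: $- \frac{248}{17} \approx -14.588$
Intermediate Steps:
$v{\left(w,O \right)} = O^{2} + 7 w$ ($v{\left(w,O \right)} = 7 w + O^{2} = O^{2} + 7 w$)
$\frac{v{\left(4,\frac{\left(-1\right) \left(-2 + 2\right)}{2} \right)} - 36}{-13 - 21} \left(-62\right) = \frac{\left(\left(\frac{\left(-1\right) \left(-2 + 2\right)}{2}\right)^{2} + 7 \cdot 4\right) - 36}{-13 - 21} \left(-62\right) = \frac{\left(\left(\left(-1\right) 0 \cdot \frac{1}{2}\right)^{2} + 28\right) - 36}{-34} \left(-62\right) = \left(\left(\left(0 \cdot \frac{1}{2}\right)^{2} + 28\right) - 36\right) \left(- \frac{1}{34}\right) \left(-62\right) = \left(\left(0^{2} + 28\right) - 36\right) \left(- \frac{1}{34}\right) \left(-62\right) = \left(\left(0 + 28\right) - 36\right) \left(- \frac{1}{34}\right) \left(-62\right) = \left(28 - 36\right) \left(- \frac{1}{34}\right) \left(-62\right) = \left(-8\right) \left(- \frac{1}{34}\right) \left(-62\right) = \frac{4}{17} \left(-62\right) = - \frac{248}{17}$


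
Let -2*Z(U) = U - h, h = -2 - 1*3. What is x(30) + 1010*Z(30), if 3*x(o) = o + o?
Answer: -17655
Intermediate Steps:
x(o) = 2*o/3 (x(o) = (o + o)/3 = (2*o)/3 = 2*o/3)
h = -5 (h = -2 - 3 = -5)
Z(U) = -5/2 - U/2 (Z(U) = -(U - 1*(-5))/2 = -(U + 5)/2 = -(5 + U)/2 = -5/2 - U/2)
x(30) + 1010*Z(30) = (⅔)*30 + 1010*(-5/2 - ½*30) = 20 + 1010*(-5/2 - 15) = 20 + 1010*(-35/2) = 20 - 17675 = -17655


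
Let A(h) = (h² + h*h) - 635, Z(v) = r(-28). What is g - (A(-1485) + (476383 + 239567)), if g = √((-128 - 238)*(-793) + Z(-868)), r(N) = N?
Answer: -5125765 + √290210 ≈ -5.1252e+6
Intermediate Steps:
Z(v) = -28
A(h) = -635 + 2*h² (A(h) = (h² + h²) - 635 = 2*h² - 635 = -635 + 2*h²)
g = √290210 (g = √((-128 - 238)*(-793) - 28) = √(-366*(-793) - 28) = √(290238 - 28) = √290210 ≈ 538.71)
g - (A(-1485) + (476383 + 239567)) = √290210 - ((-635 + 2*(-1485)²) + (476383 + 239567)) = √290210 - ((-635 + 2*2205225) + 715950) = √290210 - ((-635 + 4410450) + 715950) = √290210 - (4409815 + 715950) = √290210 - 1*5125765 = √290210 - 5125765 = -5125765 + √290210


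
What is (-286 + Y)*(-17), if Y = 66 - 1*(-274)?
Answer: -918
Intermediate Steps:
Y = 340 (Y = 66 + 274 = 340)
(-286 + Y)*(-17) = (-286 + 340)*(-17) = 54*(-17) = -918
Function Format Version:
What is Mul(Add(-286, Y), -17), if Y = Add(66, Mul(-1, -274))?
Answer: -918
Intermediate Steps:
Y = 340 (Y = Add(66, 274) = 340)
Mul(Add(-286, Y), -17) = Mul(Add(-286, 340), -17) = Mul(54, -17) = -918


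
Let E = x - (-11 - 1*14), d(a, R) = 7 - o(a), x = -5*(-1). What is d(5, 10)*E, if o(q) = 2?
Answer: 150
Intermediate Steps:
x = 5
d(a, R) = 5 (d(a, R) = 7 - 1*2 = 7 - 2 = 5)
E = 30 (E = 5 - (-11 - 1*14) = 5 - (-11 - 14) = 5 - 1*(-25) = 5 + 25 = 30)
d(5, 10)*E = 5*30 = 150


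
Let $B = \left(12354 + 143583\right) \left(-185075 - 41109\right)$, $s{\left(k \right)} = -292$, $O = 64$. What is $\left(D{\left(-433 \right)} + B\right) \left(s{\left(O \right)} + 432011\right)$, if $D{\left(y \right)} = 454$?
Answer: $-15226925110566926$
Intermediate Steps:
$B = -35270454408$ ($B = 155937 \left(-226184\right) = -35270454408$)
$\left(D{\left(-433 \right)} + B\right) \left(s{\left(O \right)} + 432011\right) = \left(454 - 35270454408\right) \left(-292 + 432011\right) = \left(-35270453954\right) 431719 = -15226925110566926$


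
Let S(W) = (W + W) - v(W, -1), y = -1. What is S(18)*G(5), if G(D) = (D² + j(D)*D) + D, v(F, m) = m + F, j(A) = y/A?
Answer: 551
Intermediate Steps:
j(A) = -1/A
v(F, m) = F + m
S(W) = 1 + W (S(W) = (W + W) - (W - 1) = 2*W - (-1 + W) = 2*W + (1 - W) = 1 + W)
G(D) = -1 + D + D² (G(D) = (D² + (-1/D)*D) + D = (D² - 1) + D = (-1 + D²) + D = -1 + D + D²)
S(18)*G(5) = (1 + 18)*(-1 + 5*(1 + 5)) = 19*(-1 + 5*6) = 19*(-1 + 30) = 19*29 = 551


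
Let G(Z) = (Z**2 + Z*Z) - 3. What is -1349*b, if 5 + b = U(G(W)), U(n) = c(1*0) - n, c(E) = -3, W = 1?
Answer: 9443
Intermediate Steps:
G(Z) = -3 + 2*Z**2 (G(Z) = (Z**2 + Z**2) - 3 = 2*Z**2 - 3 = -3 + 2*Z**2)
U(n) = -3 - n
b = -7 (b = -5 + (-3 - (-3 + 2*1**2)) = -5 + (-3 - (-3 + 2*1)) = -5 + (-3 - (-3 + 2)) = -5 + (-3 - 1*(-1)) = -5 + (-3 + 1) = -5 - 2 = -7)
-1349*b = -1349*(-7) = 9443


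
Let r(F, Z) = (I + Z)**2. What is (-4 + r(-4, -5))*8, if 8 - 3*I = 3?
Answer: 512/9 ≈ 56.889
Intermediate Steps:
I = 5/3 (I = 8/3 - 1/3*3 = 8/3 - 1 = 5/3 ≈ 1.6667)
r(F, Z) = (5/3 + Z)**2
(-4 + r(-4, -5))*8 = (-4 + (5 + 3*(-5))**2/9)*8 = (-4 + (5 - 15)**2/9)*8 = (-4 + (1/9)*(-10)**2)*8 = (-4 + (1/9)*100)*8 = (-4 + 100/9)*8 = (64/9)*8 = 512/9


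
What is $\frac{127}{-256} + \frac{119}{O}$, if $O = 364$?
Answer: $- \frac{563}{3328} \approx -0.16917$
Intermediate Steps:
$\frac{127}{-256} + \frac{119}{O} = \frac{127}{-256} + \frac{119}{364} = 127 \left(- \frac{1}{256}\right) + 119 \cdot \frac{1}{364} = - \frac{127}{256} + \frac{17}{52} = - \frac{563}{3328}$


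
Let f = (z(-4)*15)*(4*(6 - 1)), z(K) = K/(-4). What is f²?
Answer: 90000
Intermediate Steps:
z(K) = -K/4 (z(K) = K*(-¼) = -K/4)
f = 300 (f = (-¼*(-4)*15)*(4*(6 - 1)) = (1*15)*(4*5) = 15*20 = 300)
f² = 300² = 90000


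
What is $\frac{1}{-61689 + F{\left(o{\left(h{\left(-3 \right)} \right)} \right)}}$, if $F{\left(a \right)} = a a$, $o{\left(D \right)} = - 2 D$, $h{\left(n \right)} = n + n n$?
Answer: $- \frac{1}{61545} \approx -1.6248 \cdot 10^{-5}$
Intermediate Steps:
$h{\left(n \right)} = n + n^{2}$
$F{\left(a \right)} = a^{2}$
$\frac{1}{-61689 + F{\left(o{\left(h{\left(-3 \right)} \right)} \right)}} = \frac{1}{-61689 + \left(- 2 \left(- 3 \left(1 - 3\right)\right)\right)^{2}} = \frac{1}{-61689 + \left(- 2 \left(\left(-3\right) \left(-2\right)\right)\right)^{2}} = \frac{1}{-61689 + \left(\left(-2\right) 6\right)^{2}} = \frac{1}{-61689 + \left(-12\right)^{2}} = \frac{1}{-61689 + 144} = \frac{1}{-61545} = - \frac{1}{61545}$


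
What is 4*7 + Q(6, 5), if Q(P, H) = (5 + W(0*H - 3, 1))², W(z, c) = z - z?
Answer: 53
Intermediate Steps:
W(z, c) = 0
Q(P, H) = 25 (Q(P, H) = (5 + 0)² = 5² = 25)
4*7 + Q(6, 5) = 4*7 + 25 = 28 + 25 = 53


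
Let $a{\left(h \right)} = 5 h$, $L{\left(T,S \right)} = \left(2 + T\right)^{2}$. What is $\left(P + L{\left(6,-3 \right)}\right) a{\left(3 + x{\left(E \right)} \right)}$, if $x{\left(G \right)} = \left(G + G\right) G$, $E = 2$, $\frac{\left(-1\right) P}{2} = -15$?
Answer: $5170$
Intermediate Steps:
$P = 30$ ($P = \left(-2\right) \left(-15\right) = 30$)
$x{\left(G \right)} = 2 G^{2}$ ($x{\left(G \right)} = 2 G G = 2 G^{2}$)
$\left(P + L{\left(6,-3 \right)}\right) a{\left(3 + x{\left(E \right)} \right)} = \left(30 + \left(2 + 6\right)^{2}\right) 5 \left(3 + 2 \cdot 2^{2}\right) = \left(30 + 8^{2}\right) 5 \left(3 + 2 \cdot 4\right) = \left(30 + 64\right) 5 \left(3 + 8\right) = 94 \cdot 5 \cdot 11 = 94 \cdot 55 = 5170$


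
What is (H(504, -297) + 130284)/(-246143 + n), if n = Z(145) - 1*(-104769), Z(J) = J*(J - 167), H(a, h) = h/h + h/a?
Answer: -7295927/8095584 ≈ -0.90122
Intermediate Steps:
H(a, h) = 1 + h/a
Z(J) = J*(-167 + J)
n = 101579 (n = 145*(-167 + 145) - 1*(-104769) = 145*(-22) + 104769 = -3190 + 104769 = 101579)
(H(504, -297) + 130284)/(-246143 + n) = ((504 - 297)/504 + 130284)/(-246143 + 101579) = ((1/504)*207 + 130284)/(-144564) = (23/56 + 130284)*(-1/144564) = (7295927/56)*(-1/144564) = -7295927/8095584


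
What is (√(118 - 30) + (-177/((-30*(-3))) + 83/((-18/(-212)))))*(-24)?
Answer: -351212/15 - 48*√22 ≈ -23639.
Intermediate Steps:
(√(118 - 30) + (-177/((-30*(-3))) + 83/((-18/(-212)))))*(-24) = (√88 + (-177/90 + 83/((-18*(-1/212)))))*(-24) = (2*√22 + (-177*1/90 + 83/(9/106)))*(-24) = (2*√22 + (-59/30 + 83*(106/9)))*(-24) = (2*√22 + (-59/30 + 8798/9))*(-24) = (2*√22 + 87803/90)*(-24) = (87803/90 + 2*√22)*(-24) = -351212/15 - 48*√22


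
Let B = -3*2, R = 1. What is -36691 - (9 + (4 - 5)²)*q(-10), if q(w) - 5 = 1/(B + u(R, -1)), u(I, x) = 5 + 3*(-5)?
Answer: -293923/8 ≈ -36740.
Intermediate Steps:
u(I, x) = -10 (u(I, x) = 5 - 15 = -10)
B = -6
q(w) = 79/16 (q(w) = 5 + 1/(-6 - 10) = 5 + 1/(-16) = 5 - 1/16 = 79/16)
-36691 - (9 + (4 - 5)²)*q(-10) = -36691 - (9 + (4 - 5)²)*79/16 = -36691 - (9 + (-1)²)*79/16 = -36691 - (9 + 1)*79/16 = -36691 - 10*79/16 = -36691 - 1*395/8 = -36691 - 395/8 = -293923/8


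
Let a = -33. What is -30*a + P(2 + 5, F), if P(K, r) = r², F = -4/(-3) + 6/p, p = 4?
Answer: 35929/36 ≈ 998.03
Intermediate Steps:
F = 17/6 (F = -4/(-3) + 6/4 = -4*(-⅓) + 6*(¼) = 4/3 + 3/2 = 17/6 ≈ 2.8333)
-30*a + P(2 + 5, F) = -30*(-33) + (17/6)² = 990 + 289/36 = 35929/36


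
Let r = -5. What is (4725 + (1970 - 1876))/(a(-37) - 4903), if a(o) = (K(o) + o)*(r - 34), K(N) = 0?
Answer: -4819/3460 ≈ -1.3928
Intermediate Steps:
a(o) = -39*o (a(o) = (0 + o)*(-5 - 34) = o*(-39) = -39*o)
(4725 + (1970 - 1876))/(a(-37) - 4903) = (4725 + (1970 - 1876))/(-39*(-37) - 4903) = (4725 + 94)/(1443 - 4903) = 4819/(-3460) = 4819*(-1/3460) = -4819/3460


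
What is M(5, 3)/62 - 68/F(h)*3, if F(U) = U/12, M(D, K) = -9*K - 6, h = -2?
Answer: 75855/62 ≈ 1223.5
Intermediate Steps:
M(D, K) = -6 - 9*K
F(U) = U/12 (F(U) = U*(1/12) = U/12)
M(5, 3)/62 - 68/F(h)*3 = (-6 - 9*3)/62 - 68/((1/12)*(-2))*3 = (-6 - 27)*(1/62) - 68/(-1/6)*3 = -33*1/62 - 68*(-6)*3 = -33/62 + 408*3 = -33/62 + 1224 = 75855/62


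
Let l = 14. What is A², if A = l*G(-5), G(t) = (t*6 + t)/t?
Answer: 9604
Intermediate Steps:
G(t) = 7 (G(t) = (6*t + t)/t = (7*t)/t = 7)
A = 98 (A = 14*7 = 98)
A² = 98² = 9604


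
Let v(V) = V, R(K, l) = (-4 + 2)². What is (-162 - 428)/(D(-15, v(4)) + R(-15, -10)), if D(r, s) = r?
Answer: 590/11 ≈ 53.636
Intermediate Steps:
R(K, l) = 4 (R(K, l) = (-2)² = 4)
(-162 - 428)/(D(-15, v(4)) + R(-15, -10)) = (-162 - 428)/(-15 + 4) = -590/(-11) = -590*(-1/11) = 590/11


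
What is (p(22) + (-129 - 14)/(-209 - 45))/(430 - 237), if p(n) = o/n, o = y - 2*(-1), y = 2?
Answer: 2081/539242 ≈ 0.0038591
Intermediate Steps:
o = 4 (o = 2 - 2*(-1) = 2 + 2 = 4)
p(n) = 4/n
(p(22) + (-129 - 14)/(-209 - 45))/(430 - 237) = (4/22 + (-129 - 14)/(-209 - 45))/(430 - 237) = (4*(1/22) - 143/(-254))/193 = (2/11 - 143*(-1/254))*(1/193) = (2/11 + 143/254)*(1/193) = (2081/2794)*(1/193) = 2081/539242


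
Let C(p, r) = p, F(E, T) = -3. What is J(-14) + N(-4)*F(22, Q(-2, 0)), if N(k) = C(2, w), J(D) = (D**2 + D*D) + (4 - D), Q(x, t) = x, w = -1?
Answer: 404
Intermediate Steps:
J(D) = 4 - D + 2*D**2 (J(D) = (D**2 + D**2) + (4 - D) = 2*D**2 + (4 - D) = 4 - D + 2*D**2)
N(k) = 2
J(-14) + N(-4)*F(22, Q(-2, 0)) = (4 - 1*(-14) + 2*(-14)**2) + 2*(-3) = (4 + 14 + 2*196) - 6 = (4 + 14 + 392) - 6 = 410 - 6 = 404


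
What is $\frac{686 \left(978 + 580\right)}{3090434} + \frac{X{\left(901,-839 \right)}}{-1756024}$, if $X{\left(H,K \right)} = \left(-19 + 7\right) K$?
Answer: $\frac{230712861175}{678359534302} \approx 0.3401$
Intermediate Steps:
$X{\left(H,K \right)} = - 12 K$
$\frac{686 \left(978 + 580\right)}{3090434} + \frac{X{\left(901,-839 \right)}}{-1756024} = \frac{686 \left(978 + 580\right)}{3090434} + \frac{\left(-12\right) \left(-839\right)}{-1756024} = 686 \cdot 1558 \cdot \frac{1}{3090434} + 10068 \left(- \frac{1}{1756024}\right) = 1068788 \cdot \frac{1}{3090434} - \frac{2517}{439006} = \frac{534394}{1545217} - \frac{2517}{439006} = \frac{230712861175}{678359534302}$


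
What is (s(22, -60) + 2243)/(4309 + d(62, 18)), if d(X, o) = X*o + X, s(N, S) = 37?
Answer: 760/1829 ≈ 0.41553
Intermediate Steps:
d(X, o) = X + X*o
(s(22, -60) + 2243)/(4309 + d(62, 18)) = (37 + 2243)/(4309 + 62*(1 + 18)) = 2280/(4309 + 62*19) = 2280/(4309 + 1178) = 2280/5487 = 2280*(1/5487) = 760/1829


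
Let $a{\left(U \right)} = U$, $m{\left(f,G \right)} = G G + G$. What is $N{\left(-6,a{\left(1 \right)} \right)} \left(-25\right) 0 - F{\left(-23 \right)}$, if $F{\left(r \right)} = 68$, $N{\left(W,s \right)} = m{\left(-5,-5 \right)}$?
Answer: $-68$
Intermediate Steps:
$m{\left(f,G \right)} = G + G^{2}$ ($m{\left(f,G \right)} = G^{2} + G = G + G^{2}$)
$N{\left(W,s \right)} = 20$ ($N{\left(W,s \right)} = - 5 \left(1 - 5\right) = \left(-5\right) \left(-4\right) = 20$)
$N{\left(-6,a{\left(1 \right)} \right)} \left(-25\right) 0 - F{\left(-23 \right)} = 20 \left(-25\right) 0 - 68 = \left(-500\right) 0 - 68 = 0 - 68 = -68$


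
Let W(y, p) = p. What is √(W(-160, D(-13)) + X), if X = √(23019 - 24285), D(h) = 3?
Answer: √(3 + I*√1266) ≈ 4.3993 + 4.044*I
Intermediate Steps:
X = I*√1266 (X = √(-1266) = I*√1266 ≈ 35.581*I)
√(W(-160, D(-13)) + X) = √(3 + I*√1266)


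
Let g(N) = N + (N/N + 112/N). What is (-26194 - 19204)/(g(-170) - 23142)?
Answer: 3858830/1981491 ≈ 1.9474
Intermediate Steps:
g(N) = 1 + N + 112/N (g(N) = N + (1 + 112/N) = 1 + N + 112/N)
(-26194 - 19204)/(g(-170) - 23142) = (-26194 - 19204)/((1 - 170 + 112/(-170)) - 23142) = -45398/((1 - 170 + 112*(-1/170)) - 23142) = -45398/((1 - 170 - 56/85) - 23142) = -45398/(-14421/85 - 23142) = -45398/(-1981491/85) = -45398*(-85/1981491) = 3858830/1981491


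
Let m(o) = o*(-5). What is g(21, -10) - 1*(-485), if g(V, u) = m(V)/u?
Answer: 991/2 ≈ 495.50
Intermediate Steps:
m(o) = -5*o
g(V, u) = -5*V/u (g(V, u) = (-5*V)/u = -5*V/u)
g(21, -10) - 1*(-485) = -5*21/(-10) - 1*(-485) = -5*21*(-⅒) + 485 = 21/2 + 485 = 991/2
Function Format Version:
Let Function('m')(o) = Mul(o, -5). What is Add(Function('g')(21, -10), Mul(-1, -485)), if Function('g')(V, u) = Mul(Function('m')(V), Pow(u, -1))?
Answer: Rational(991, 2) ≈ 495.50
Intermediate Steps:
Function('m')(o) = Mul(-5, o)
Function('g')(V, u) = Mul(-5, V, Pow(u, -1)) (Function('g')(V, u) = Mul(Mul(-5, V), Pow(u, -1)) = Mul(-5, V, Pow(u, -1)))
Add(Function('g')(21, -10), Mul(-1, -485)) = Add(Mul(-5, 21, Pow(-10, -1)), Mul(-1, -485)) = Add(Mul(-5, 21, Rational(-1, 10)), 485) = Add(Rational(21, 2), 485) = Rational(991, 2)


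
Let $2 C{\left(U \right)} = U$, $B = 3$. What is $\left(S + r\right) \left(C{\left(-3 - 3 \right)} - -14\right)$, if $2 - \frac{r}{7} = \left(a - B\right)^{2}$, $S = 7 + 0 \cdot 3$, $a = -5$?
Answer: $-4697$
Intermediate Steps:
$C{\left(U \right)} = \frac{U}{2}$
$S = 7$ ($S = 7 + 0 = 7$)
$r = -434$ ($r = 14 - 7 \left(-5 - 3\right)^{2} = 14 - 7 \left(-8\right)^{2} = 14 - 448 = -434$)
$\left(S + r\right) \left(C{\left(-3 - 3 \right)} - -14\right) = \left(7 - 434\right) \left(\frac{-3 - 3}{2} - -14\right) = - 427 \left(\frac{-3 - 3}{2} + 14\right) = - 427 \left(\frac{1}{2} \left(-6\right) + 14\right) = - 427 \left(-3 + 14\right) = \left(-427\right) 11 = -4697$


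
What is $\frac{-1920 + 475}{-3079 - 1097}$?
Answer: $\frac{1445}{4176} \approx 0.34602$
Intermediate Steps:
$\frac{-1920 + 475}{-3079 - 1097} = - \frac{1445}{-4176} = \left(-1445\right) \left(- \frac{1}{4176}\right) = \frac{1445}{4176}$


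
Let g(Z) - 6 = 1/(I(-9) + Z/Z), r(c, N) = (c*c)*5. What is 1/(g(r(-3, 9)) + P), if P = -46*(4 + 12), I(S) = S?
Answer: -8/5841 ≈ -0.0013696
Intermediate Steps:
r(c, N) = 5*c**2 (r(c, N) = c**2*5 = 5*c**2)
g(Z) = 47/8 (g(Z) = 6 + 1/(-9 + Z/Z) = 6 + 1/(-9 + 1) = 6 + 1/(-8) = 6 - 1/8 = 47/8)
P = -736 (P = -46*16 = -736)
1/(g(r(-3, 9)) + P) = 1/(47/8 - 736) = 1/(-5841/8) = -8/5841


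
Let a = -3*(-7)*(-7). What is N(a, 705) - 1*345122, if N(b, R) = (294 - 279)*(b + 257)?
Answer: -343472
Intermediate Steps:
a = -147 (a = 21*(-7) = -147)
N(b, R) = 3855 + 15*b (N(b, R) = 15*(257 + b) = 3855 + 15*b)
N(a, 705) - 1*345122 = (3855 + 15*(-147)) - 1*345122 = (3855 - 2205) - 345122 = 1650 - 345122 = -343472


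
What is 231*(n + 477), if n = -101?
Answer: 86856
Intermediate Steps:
231*(n + 477) = 231*(-101 + 477) = 231*376 = 86856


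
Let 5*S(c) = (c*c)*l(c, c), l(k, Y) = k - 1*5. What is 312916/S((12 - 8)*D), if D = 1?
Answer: -391145/4 ≈ -97786.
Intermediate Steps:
l(k, Y) = -5 + k (l(k, Y) = k - 5 = -5 + k)
S(c) = c**2*(-5 + c)/5 (S(c) = ((c*c)*(-5 + c))/5 = (c**2*(-5 + c))/5 = c**2*(-5 + c)/5)
312916/S((12 - 8)*D) = 312916/((((12 - 8)*1)**2*(-5 + (12 - 8)*1)/5)) = 312916/(((4*1)**2*(-5 + 4*1)/5)) = 312916/(((1/5)*4**2*(-5 + 4))) = 312916/(((1/5)*16*(-1))) = 312916/(-16/5) = 312916*(-5/16) = -391145/4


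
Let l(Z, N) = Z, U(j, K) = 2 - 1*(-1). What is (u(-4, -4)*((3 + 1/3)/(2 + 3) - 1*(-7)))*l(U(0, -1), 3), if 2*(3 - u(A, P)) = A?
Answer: 115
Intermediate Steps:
U(j, K) = 3 (U(j, K) = 2 + 1 = 3)
u(A, P) = 3 - A/2
(u(-4, -4)*((3 + 1/3)/(2 + 3) - 1*(-7)))*l(U(0, -1), 3) = ((3 - 1/2*(-4))*((3 + 1/3)/(2 + 3) - 1*(-7)))*3 = ((3 + 2)*((3 + 1/3)/5 + 7))*3 = (5*((10/3)*(1/5) + 7))*3 = (5*(2/3 + 7))*3 = (5*(23/3))*3 = (115/3)*3 = 115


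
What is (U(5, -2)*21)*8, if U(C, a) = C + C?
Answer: 1680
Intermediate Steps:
U(C, a) = 2*C
(U(5, -2)*21)*8 = ((2*5)*21)*8 = (10*21)*8 = 210*8 = 1680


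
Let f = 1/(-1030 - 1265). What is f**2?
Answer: 1/5267025 ≈ 1.8986e-7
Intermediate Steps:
f = -1/2295 (f = 1/(-2295) = -1/2295 ≈ -0.00043573)
f**2 = (-1/2295)**2 = 1/5267025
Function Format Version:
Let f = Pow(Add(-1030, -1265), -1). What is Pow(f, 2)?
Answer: Rational(1, 5267025) ≈ 1.8986e-7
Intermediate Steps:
f = Rational(-1, 2295) (f = Pow(-2295, -1) = Rational(-1, 2295) ≈ -0.00043573)
Pow(f, 2) = Pow(Rational(-1, 2295), 2) = Rational(1, 5267025)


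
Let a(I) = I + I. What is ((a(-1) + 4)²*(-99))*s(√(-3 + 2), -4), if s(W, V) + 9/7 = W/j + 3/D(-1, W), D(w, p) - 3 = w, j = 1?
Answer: -594/7 - 396*I ≈ -84.857 - 396.0*I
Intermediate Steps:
D(w, p) = 3 + w
a(I) = 2*I
s(W, V) = 3/14 + W (s(W, V) = -9/7 + (W/1 + 3/(3 - 1)) = -9/7 + (W*1 + 3/2) = -9/7 + (W + 3*(½)) = -9/7 + (W + 3/2) = -9/7 + (3/2 + W) = 3/14 + W)
((a(-1) + 4)²*(-99))*s(√(-3 + 2), -4) = ((2*(-1) + 4)²*(-99))*(3/14 + √(-3 + 2)) = ((-2 + 4)²*(-99))*(3/14 + √(-1)) = (2²*(-99))*(3/14 + I) = (4*(-99))*(3/14 + I) = -396*(3/14 + I) = -594/7 - 396*I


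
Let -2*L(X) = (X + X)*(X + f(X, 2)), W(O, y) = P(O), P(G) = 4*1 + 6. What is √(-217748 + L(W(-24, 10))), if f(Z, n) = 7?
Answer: I*√217918 ≈ 466.82*I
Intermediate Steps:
P(G) = 10 (P(G) = 4 + 6 = 10)
W(O, y) = 10
L(X) = -X*(7 + X) (L(X) = -(X + X)*(X + 7)/2 = -2*X*(7 + X)/2 = -X*(7 + X))
√(-217748 + L(W(-24, 10))) = √(-217748 - 1*10*(7 + 10)) = √(-217748 - 1*10*17) = √(-217748 - 170) = √(-217918) = I*√217918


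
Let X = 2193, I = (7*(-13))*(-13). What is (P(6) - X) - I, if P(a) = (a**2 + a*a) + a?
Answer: -3298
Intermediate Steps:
P(a) = a + 2*a**2 (P(a) = (a**2 + a**2) + a = 2*a**2 + a = a + 2*a**2)
I = 1183 (I = -91*(-13) = 1183)
(P(6) - X) - I = (6*(1 + 2*6) - 1*2193) - 1*1183 = (6*(1 + 12) - 2193) - 1183 = (6*13 - 2193) - 1183 = (78 - 2193) - 1183 = -2115 - 1183 = -3298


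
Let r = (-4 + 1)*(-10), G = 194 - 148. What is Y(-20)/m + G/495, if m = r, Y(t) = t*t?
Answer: 6646/495 ≈ 13.426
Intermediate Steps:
G = 46
Y(t) = t²
r = 30 (r = -3*(-10) = 30)
m = 30
Y(-20)/m + G/495 = (-20)²/30 + 46/495 = 400*(1/30) + 46*(1/495) = 40/3 + 46/495 = 6646/495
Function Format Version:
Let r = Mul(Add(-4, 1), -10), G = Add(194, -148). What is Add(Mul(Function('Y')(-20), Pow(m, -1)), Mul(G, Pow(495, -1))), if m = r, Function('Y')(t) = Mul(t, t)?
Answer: Rational(6646, 495) ≈ 13.426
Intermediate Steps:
G = 46
Function('Y')(t) = Pow(t, 2)
r = 30 (r = Mul(-3, -10) = 30)
m = 30
Add(Mul(Function('Y')(-20), Pow(m, -1)), Mul(G, Pow(495, -1))) = Add(Mul(Pow(-20, 2), Pow(30, -1)), Mul(46, Pow(495, -1))) = Add(Mul(400, Rational(1, 30)), Mul(46, Rational(1, 495))) = Add(Rational(40, 3), Rational(46, 495)) = Rational(6646, 495)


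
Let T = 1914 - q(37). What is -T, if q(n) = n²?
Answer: -545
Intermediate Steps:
T = 545 (T = 1914 - 1*37² = 1914 - 1*1369 = 1914 - 1369 = 545)
-T = -1*545 = -545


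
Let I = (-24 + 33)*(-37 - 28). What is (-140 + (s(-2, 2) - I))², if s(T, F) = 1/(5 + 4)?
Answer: 16048036/81 ≈ 1.9812e+5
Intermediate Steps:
I = -585 (I = 9*(-65) = -585)
s(T, F) = ⅑ (s(T, F) = 1/9 = ⅑)
(-140 + (s(-2, 2) - I))² = (-140 + (⅑ - 1*(-585)))² = (-140 + (⅑ + 585))² = (-140 + 5266/9)² = (4006/9)² = 16048036/81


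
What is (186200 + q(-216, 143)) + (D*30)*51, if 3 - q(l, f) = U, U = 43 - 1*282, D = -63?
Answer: 90052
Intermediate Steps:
U = -239 (U = 43 - 282 = -239)
q(l, f) = 242 (q(l, f) = 3 - 1*(-239) = 3 + 239 = 242)
(186200 + q(-216, 143)) + (D*30)*51 = (186200 + 242) - 63*30*51 = 186442 - 1890*51 = 186442 - 96390 = 90052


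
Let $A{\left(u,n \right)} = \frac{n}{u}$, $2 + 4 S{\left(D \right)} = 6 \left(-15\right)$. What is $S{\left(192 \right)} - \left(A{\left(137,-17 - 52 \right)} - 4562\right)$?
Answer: $\frac{621912}{137} \approx 4539.5$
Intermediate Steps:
$S{\left(D \right)} = -23$ ($S{\left(D \right)} = - \frac{1}{2} + \frac{6 \left(-15\right)}{4} = - \frac{1}{2} + \frac{1}{4} \left(-90\right) = - \frac{1}{2} - \frac{45}{2} = -23$)
$S{\left(192 \right)} - \left(A{\left(137,-17 - 52 \right)} - 4562\right) = -23 - \left(\frac{-17 - 52}{137} - 4562\right) = -23 - \left(\left(-17 - 52\right) \frac{1}{137} - 4562\right) = -23 - \left(\left(-69\right) \frac{1}{137} - 4562\right) = -23 - \left(- \frac{69}{137} - 4562\right) = -23 - - \frac{625063}{137} = -23 + \frac{625063}{137} = \frac{621912}{137}$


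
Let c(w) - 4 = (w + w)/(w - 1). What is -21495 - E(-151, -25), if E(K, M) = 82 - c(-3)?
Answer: -43143/2 ≈ -21572.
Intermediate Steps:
c(w) = 4 + 2*w/(-1 + w) (c(w) = 4 + (w + w)/(w - 1) = 4 + (2*w)/(-1 + w) = 4 + 2*w/(-1 + w))
E(K, M) = 153/2 (E(K, M) = 82 - 2*(-2 + 3*(-3))/(-1 - 3) = 82 - 2*(-2 - 9)/(-4) = 82 - 2*(-1)*(-11)/4 = 82 - 1*11/2 = 82 - 11/2 = 153/2)
-21495 - E(-151, -25) = -21495 - 1*153/2 = -21495 - 153/2 = -43143/2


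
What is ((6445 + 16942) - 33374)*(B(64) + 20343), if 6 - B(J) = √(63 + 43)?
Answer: -203225463 + 9987*√106 ≈ -2.0312e+8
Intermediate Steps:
B(J) = 6 - √106 (B(J) = 6 - √(63 + 43) = 6 - √106)
((6445 + 16942) - 33374)*(B(64) + 20343) = ((6445 + 16942) - 33374)*((6 - √106) + 20343) = (23387 - 33374)*(20349 - √106) = -9987*(20349 - √106) = -203225463 + 9987*√106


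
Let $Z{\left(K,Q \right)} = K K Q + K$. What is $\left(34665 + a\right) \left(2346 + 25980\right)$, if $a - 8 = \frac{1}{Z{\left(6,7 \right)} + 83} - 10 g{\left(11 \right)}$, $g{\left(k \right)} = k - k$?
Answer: $\frac{334912291044}{341} \approx 9.8215 \cdot 10^{8}$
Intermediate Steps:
$g{\left(k \right)} = 0$
$Z{\left(K,Q \right)} = K + Q K^{2}$ ($Z{\left(K,Q \right)} = K^{2} Q + K = Q K^{2} + K = K + Q K^{2}$)
$a = \frac{2729}{341}$ ($a = 8 + \left(\frac{1}{6 \left(1 + 6 \cdot 7\right) + 83} - 0\right) = 8 + \left(\frac{1}{6 \left(1 + 42\right) + 83} + 0\right) = 8 + \left(\frac{1}{6 \cdot 43 + 83} + 0\right) = 8 + \left(\frac{1}{258 + 83} + 0\right) = 8 + \left(\frac{1}{341} + 0\right) = 8 + \frac{1}{341} = \frac{2729}{341} \approx 8.0029$)
$\left(34665 + a\right) \left(2346 + 25980\right) = \left(34665 + \frac{2729}{341}\right) \left(2346 + 25980\right) = \frac{11823494}{341} \cdot 28326 = \frac{334912291044}{341}$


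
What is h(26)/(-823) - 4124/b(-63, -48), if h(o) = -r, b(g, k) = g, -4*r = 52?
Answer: 3393233/51849 ≈ 65.445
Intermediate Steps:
r = -13 (r = -¼*52 = -13)
h(o) = 13 (h(o) = -1*(-13) = 13)
h(26)/(-823) - 4124/b(-63, -48) = 13/(-823) - 4124/(-63) = 13*(-1/823) - 4124*(-1/63) = -13/823 + 4124/63 = 3393233/51849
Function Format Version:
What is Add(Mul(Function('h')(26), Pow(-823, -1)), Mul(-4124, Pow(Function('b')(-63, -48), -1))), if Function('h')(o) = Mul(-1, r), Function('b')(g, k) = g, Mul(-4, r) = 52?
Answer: Rational(3393233, 51849) ≈ 65.445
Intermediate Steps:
r = -13 (r = Mul(Rational(-1, 4), 52) = -13)
Function('h')(o) = 13 (Function('h')(o) = Mul(-1, -13) = 13)
Add(Mul(Function('h')(26), Pow(-823, -1)), Mul(-4124, Pow(Function('b')(-63, -48), -1))) = Add(Mul(13, Pow(-823, -1)), Mul(-4124, Pow(-63, -1))) = Add(Mul(13, Rational(-1, 823)), Mul(-4124, Rational(-1, 63))) = Add(Rational(-13, 823), Rational(4124, 63)) = Rational(3393233, 51849)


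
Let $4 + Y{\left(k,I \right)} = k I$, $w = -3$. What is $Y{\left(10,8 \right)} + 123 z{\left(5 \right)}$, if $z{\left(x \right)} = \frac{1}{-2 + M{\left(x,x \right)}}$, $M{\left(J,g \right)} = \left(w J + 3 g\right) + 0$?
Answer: $\frac{29}{2} \approx 14.5$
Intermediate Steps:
$M{\left(J,g \right)} = - 3 J + 3 g$ ($M{\left(J,g \right)} = \left(- 3 J + 3 g\right) + 0 = - 3 J + 3 g$)
$Y{\left(k,I \right)} = -4 + I k$ ($Y{\left(k,I \right)} = -4 + k I = -4 + I k$)
$z{\left(x \right)} = - \frac{1}{2}$ ($z{\left(x \right)} = \frac{1}{-2 + \left(- 3 x + 3 x\right)} = \frac{1}{-2 + 0} = \frac{1}{-2} = - \frac{1}{2}$)
$Y{\left(10,8 \right)} + 123 z{\left(5 \right)} = \left(-4 + 8 \cdot 10\right) + 123 \left(- \frac{1}{2}\right) = \left(-4 + 80\right) - \frac{123}{2} = 76 - \frac{123}{2} = \frac{29}{2}$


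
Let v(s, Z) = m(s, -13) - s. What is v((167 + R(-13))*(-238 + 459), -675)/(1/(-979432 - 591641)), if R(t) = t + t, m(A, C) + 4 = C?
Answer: 48982913994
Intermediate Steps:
m(A, C) = -4 + C
R(t) = 2*t
v(s, Z) = -17 - s (v(s, Z) = (-4 - 13) - s = -17 - s)
v((167 + R(-13))*(-238 + 459), -675)/(1/(-979432 - 591641)) = (-17 - (167 + 2*(-13))*(-238 + 459))/(1/(-979432 - 591641)) = (-17 - (167 - 26)*221)/(1/(-1571073)) = (-17 - 141*221)/(-1/1571073) = (-17 - 1*31161)*(-1571073) = (-17 - 31161)*(-1571073) = -31178*(-1571073) = 48982913994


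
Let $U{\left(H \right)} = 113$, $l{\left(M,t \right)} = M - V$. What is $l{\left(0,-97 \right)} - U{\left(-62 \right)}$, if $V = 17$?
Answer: $-130$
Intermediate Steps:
$l{\left(M,t \right)} = -17 + M$ ($l{\left(M,t \right)} = M - 17 = -17 + M$)
$l{\left(0,-97 \right)} - U{\left(-62 \right)} = \left(-17 + 0\right) - 113 = -17 - 113 = -130$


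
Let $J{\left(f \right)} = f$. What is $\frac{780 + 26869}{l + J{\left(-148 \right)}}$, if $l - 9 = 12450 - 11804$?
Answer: $\frac{27649}{507} \approx 54.535$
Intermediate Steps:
$l = 655$ ($l = 9 + \left(12450 - 11804\right) = 9 + 646 = 655$)
$\frac{780 + 26869}{l + J{\left(-148 \right)}} = \frac{780 + 26869}{655 - 148} = \frac{27649}{507}$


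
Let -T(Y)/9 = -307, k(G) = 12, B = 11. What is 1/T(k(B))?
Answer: 1/2763 ≈ 0.00036193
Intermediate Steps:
T(Y) = 2763 (T(Y) = -9*(-307) = 2763)
1/T(k(B)) = 1/2763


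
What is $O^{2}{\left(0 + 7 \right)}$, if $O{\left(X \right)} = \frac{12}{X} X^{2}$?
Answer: $7056$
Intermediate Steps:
$O{\left(X \right)} = 12 X$
$O^{2}{\left(0 + 7 \right)} = \left(12 \left(0 + 7\right)\right)^{2} = \left(12 \cdot 7\right)^{2} = 84^{2} = 7056$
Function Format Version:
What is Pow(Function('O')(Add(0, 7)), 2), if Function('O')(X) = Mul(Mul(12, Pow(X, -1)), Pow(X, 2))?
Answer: 7056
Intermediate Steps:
Function('O')(X) = Mul(12, X)
Pow(Function('O')(Add(0, 7)), 2) = Pow(Mul(12, Add(0, 7)), 2) = Pow(Mul(12, 7), 2) = Pow(84, 2) = 7056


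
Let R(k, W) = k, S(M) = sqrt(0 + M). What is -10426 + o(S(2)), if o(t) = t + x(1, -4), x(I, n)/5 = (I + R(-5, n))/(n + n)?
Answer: -20847/2 + sqrt(2) ≈ -10422.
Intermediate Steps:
S(M) = sqrt(M)
x(I, n) = 5*(-5 + I)/(2*n) (x(I, n) = 5*((I - 5)/(n + n)) = 5*((-5 + I)/((2*n))) = 5*((-5 + I)*(1/(2*n))) = 5*((-5 + I)/(2*n)) = 5*(-5 + I)/(2*n))
o(t) = 5/2 + t (o(t) = t + (5/2)*(-5 + 1)/(-4) = t + (5/2)*(-1/4)*(-4) = t + 5/2 = 5/2 + t)
-10426 + o(S(2)) = -10426 + (5/2 + sqrt(2)) = -20847/2 + sqrt(2)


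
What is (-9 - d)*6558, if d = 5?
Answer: -91812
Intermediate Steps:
(-9 - d)*6558 = (-9 - 1*5)*6558 = (-9 - 5)*6558 = -14*6558 = -91812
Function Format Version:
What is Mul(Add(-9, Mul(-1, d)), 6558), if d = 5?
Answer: -91812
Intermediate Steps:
Mul(Add(-9, Mul(-1, d)), 6558) = Mul(Add(-9, Mul(-1, 5)), 6558) = Mul(Add(-9, -5), 6558) = Mul(-14, 6558) = -91812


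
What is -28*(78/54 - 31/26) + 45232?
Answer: 5291318/117 ≈ 45225.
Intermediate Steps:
-28*(78/54 - 31/26) + 45232 = -28*(78*(1/54) - 31*1/26) + 45232 = -28*(13/9 - 31/26) + 45232 = -28*59/234 + 45232 = -826/117 + 45232 = 5291318/117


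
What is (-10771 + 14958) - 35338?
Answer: -31151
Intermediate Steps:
(-10771 + 14958) - 35338 = 4187 - 35338 = -31151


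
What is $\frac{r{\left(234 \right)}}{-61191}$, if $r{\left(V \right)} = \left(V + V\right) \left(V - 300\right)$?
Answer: $\frac{264}{523} \approx 0.50478$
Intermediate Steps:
$r{\left(V \right)} = 2 V \left(-300 + V\right)$
$\frac{r{\left(234 \right)}}{-61191} = \frac{2 \cdot 234 \left(-300 + 234\right)}{-61191} = 2 \cdot 234 \left(-66\right) \left(- \frac{1}{61191}\right) = \left(-30888\right) \left(- \frac{1}{61191}\right) = \frac{264}{523}$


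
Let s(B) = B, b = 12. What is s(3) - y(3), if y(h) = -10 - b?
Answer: 25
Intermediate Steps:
y(h) = -22 (y(h) = -10 - 1*12 = -10 - 12 = -22)
s(3) - y(3) = 3 - 1*(-22) = 3 + 22 = 25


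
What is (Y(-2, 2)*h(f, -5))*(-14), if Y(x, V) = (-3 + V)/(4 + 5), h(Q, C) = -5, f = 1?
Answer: -70/9 ≈ -7.7778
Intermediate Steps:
Y(x, V) = -⅓ + V/9 (Y(x, V) = (-3 + V)/9 = (-3 + V)*(⅑) = -⅓ + V/9)
(Y(-2, 2)*h(f, -5))*(-14) = ((-⅓ + (⅑)*2)*(-5))*(-14) = ((-⅓ + 2/9)*(-5))*(-14) = -⅑*(-5)*(-14) = (5/9)*(-14) = -70/9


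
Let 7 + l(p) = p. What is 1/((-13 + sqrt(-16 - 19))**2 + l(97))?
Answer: I/(2*(13*sqrt(35) + 112*I)) ≈ 0.0030337 + 0.0020832*I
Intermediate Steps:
l(p) = -7 + p
1/((-13 + sqrt(-16 - 19))**2 + l(97)) = 1/((-13 + sqrt(-16 - 19))**2 + (-7 + 97)) = 1/((-13 + sqrt(-35))**2 + 90) = 1/((-13 + I*sqrt(35))**2 + 90) = 1/(90 + (-13 + I*sqrt(35))**2)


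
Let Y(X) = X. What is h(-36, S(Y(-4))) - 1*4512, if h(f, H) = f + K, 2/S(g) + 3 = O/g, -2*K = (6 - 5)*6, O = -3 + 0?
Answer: -4551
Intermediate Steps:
O = -3
K = -3 (K = -(6 - 5)*6/2 = -6/2 = -1/2*6 = -3)
S(g) = 2/(-3 - 3/g)
h(f, H) = -3 + f (h(f, H) = f - 3 = -3 + f)
h(-36, S(Y(-4))) - 1*4512 = (-3 - 36) - 1*4512 = -39 - 4512 = -4551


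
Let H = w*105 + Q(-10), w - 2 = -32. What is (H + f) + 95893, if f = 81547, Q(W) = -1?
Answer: 174289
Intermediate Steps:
w = -30 (w = 2 - 32 = -30)
H = -3151 (H = -30*105 - 1 = -3150 - 1 = -3151)
(H + f) + 95893 = (-3151 + 81547) + 95893 = 78396 + 95893 = 174289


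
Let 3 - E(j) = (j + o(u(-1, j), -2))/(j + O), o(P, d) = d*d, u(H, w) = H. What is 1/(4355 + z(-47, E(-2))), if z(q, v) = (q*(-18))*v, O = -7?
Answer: 1/7081 ≈ 0.00014122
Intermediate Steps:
o(P, d) = d²
E(j) = 3 - (4 + j)/(-7 + j) (E(j) = 3 - (j + (-2)²)/(j - 7) = 3 - (j + 4)/(-7 + j) = 3 - (4 + j)/(-7 + j))
z(q, v) = -18*q*v (z(q, v) = (-18*q)*v = -18*q*v)
1/(4355 + z(-47, E(-2))) = 1/(4355 - 18*(-47)*(-25 + 2*(-2))/(-7 - 2)) = 1/(4355 - 18*(-47)*(-25 - 4)/(-9)) = 1/(4355 - 18*(-47)*(-⅑*(-29))) = 1/(4355 - 18*(-47)*29/9) = 1/(4355 + 2726) = 1/7081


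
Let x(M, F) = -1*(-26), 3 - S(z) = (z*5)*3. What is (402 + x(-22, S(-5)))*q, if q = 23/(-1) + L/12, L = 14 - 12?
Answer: -29318/3 ≈ -9772.7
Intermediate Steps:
L = 2
S(z) = 3 - 15*z (S(z) = 3 - z*5*3 = 3 - 5*z*3 = 3 - 15*z)
x(M, F) = 26
q = -137/6 (q = 23/(-1) + 2/12 = 23*(-1) + 2*(1/12) = -23 + 1/6 = -137/6 ≈ -22.833)
(402 + x(-22, S(-5)))*q = (402 + 26)*(-137/6) = 428*(-137/6) = -29318/3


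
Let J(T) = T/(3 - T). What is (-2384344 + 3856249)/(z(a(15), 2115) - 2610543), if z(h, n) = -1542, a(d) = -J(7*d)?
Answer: -98127/174139 ≈ -0.56350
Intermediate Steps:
a(d) = 7*d/(-3 + 7*d) (a(d) = -(-1)*7*d/(-3 + 7*d) = -(-7)*d/(-3 + 7*d) = 7*d/(-3 + 7*d))
(-2384344 + 3856249)/(z(a(15), 2115) - 2610543) = (-2384344 + 3856249)/(-1542 - 2610543) = 1471905/(-2612085) = 1471905*(-1/2612085) = -98127/174139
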